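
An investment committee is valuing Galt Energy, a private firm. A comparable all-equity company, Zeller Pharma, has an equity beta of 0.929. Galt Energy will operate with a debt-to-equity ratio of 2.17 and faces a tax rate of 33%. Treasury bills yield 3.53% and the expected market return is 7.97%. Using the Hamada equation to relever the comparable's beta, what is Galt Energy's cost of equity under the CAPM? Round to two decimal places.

13.65%

β_L = β_U × [1 + (1 − t)(D/E)] = 0.929 × [1 + (1 − 0.33) × 2.17]
    = 0.929 × [1 + 0.67 × 2.17] = 0.929 × 2.4539 = 2.2797
MRP = 7.97% − 3.53% = 4.44%
E(R) = R_f + β_L × MRP = 3.53% + 2.2797 × 4.44% = 13.65%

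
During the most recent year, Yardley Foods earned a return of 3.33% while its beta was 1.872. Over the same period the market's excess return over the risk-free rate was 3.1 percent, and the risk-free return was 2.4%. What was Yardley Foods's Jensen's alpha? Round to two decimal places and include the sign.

CAPM benchmark = R_f + β(R_m − R_f) = 2.4% + 1.872 × 3.1% = 8.2032%
α = actual − benchmark = 3.33% − 8.2032% = -4.87%

-4.87%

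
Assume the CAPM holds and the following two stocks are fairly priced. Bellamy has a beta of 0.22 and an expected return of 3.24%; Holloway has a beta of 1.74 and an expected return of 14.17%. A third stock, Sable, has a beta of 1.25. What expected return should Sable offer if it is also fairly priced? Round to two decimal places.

10.65%

MRP (SML slope) = (14.17% − 3.24%) / (1.74 − 0.22) = 10.93% / 1.52 = 7.1908%
R_f (intercept) = 3.24% − 0.22 × 7.1908% = 1.6580%
E(R_Sable) = R_f + β × MRP = 1.6580% + 1.25 × 7.1908% = 10.65%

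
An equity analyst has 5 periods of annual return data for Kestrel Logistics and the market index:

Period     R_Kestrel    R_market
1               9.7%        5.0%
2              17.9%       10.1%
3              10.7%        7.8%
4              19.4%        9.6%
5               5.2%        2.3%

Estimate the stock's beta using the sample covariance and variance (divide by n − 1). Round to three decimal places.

Mean R_i = (9.7 + 17.9 + 10.7 + 19.4 + 5.2) / 5 = 12.5800%
Mean R_m = (5.0 + 10.1 + 7.8 + 9.6 + 2.3) / 5 = 6.9600%
Σ(R_i − R̄_i)(R_m − R̄_m) = 73.1660  ⇒  Cov = 73.1660 / 4 = 18.2915
Σ(R_m − R̄_m)² = 43.0920  ⇒  Var(R_m) = 43.0920 / 4 = 10.7730
β = Cov / Var(R_m) = 18.2915 / 10.7730 = 1.6979

1.698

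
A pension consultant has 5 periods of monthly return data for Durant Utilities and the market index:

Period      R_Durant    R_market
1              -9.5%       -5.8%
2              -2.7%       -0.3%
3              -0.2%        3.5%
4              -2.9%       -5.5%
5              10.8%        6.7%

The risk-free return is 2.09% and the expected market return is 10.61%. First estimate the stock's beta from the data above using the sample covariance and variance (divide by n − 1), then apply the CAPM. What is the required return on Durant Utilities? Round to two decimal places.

12.13%

Mean R_i = (-9.5 − 2.7 − 0.2 − 2.9 + 10.8) / 5 = -0.9000%
Mean R_m = (-5.8 − 0.3 + 3.5 − 5.5 + 6.7) / 5 = -0.2800%
Σ(R_i − R̄_i)(R_m − R̄_m) = 142.2600  ⇒  Cov = 142.2600 / 4 = 35.5650
Σ(R_m − R̄_m)² = 120.7280  ⇒  Var(R_m) = 120.7280 / 4 = 30.1820
β = Cov / Var(R_m) = 35.5650 / 30.1820 = 1.1784
MRP = 10.61% − 2.09% = 8.52%
E(R) = R_f + β × MRP = 2.09% + 1.1784 × 8.52% = 12.13%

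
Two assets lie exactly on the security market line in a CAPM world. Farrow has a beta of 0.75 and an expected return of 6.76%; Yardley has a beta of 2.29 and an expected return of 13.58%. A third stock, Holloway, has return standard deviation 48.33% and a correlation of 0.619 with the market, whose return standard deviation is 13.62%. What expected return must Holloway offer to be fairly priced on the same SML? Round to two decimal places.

MRP = (13.58% − 6.76%) / (2.29 − 0.75) = 4.4286%
R_f = 6.76% − 0.75 × 4.4286% = 3.4386%
β_Holloway = ρ·σ_i/σ_m = 0.619 × 48.33 / 13.62 = 2.1965
E(R_Holloway) = R_f + β × MRP = 3.4386% + 2.1965 × 4.4286% = 13.17%

13.17%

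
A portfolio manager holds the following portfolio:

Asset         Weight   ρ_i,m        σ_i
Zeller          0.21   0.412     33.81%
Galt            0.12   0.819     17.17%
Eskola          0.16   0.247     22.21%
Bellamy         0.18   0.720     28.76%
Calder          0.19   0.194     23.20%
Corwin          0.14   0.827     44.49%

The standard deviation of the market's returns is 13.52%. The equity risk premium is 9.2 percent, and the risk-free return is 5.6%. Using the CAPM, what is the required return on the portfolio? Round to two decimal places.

15.96%

β_Zeller = 0.412 × 33.81% / 13.52% = 1.0303
β_Galt = 0.819 × 17.17% / 13.52% = 1.0401
β_Eskola = 0.247 × 22.21% / 13.52% = 0.4058
β_Bellamy = 0.720 × 28.76% / 13.52% = 1.5316
β_Calder = 0.194 × 23.20% / 13.52% = 0.3329
β_Corwin = 0.827 × 44.49% / 13.52% = 2.7214
β_P = Σ w_i β_i = 0.21×1.0303 + 0.12×1.0401 + 0.16×0.4058 + 0.18×1.5316 + 0.19×0.3329 + 0.14×2.7214 = 1.1260
E(R_P) = R_f + β_P × MRP = 5.6% + 1.1260 × 9.2% = 15.96%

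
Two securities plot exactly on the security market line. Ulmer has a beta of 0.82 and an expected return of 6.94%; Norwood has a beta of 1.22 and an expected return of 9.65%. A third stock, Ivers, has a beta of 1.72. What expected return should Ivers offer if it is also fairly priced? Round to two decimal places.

13.04%

MRP (SML slope) = (9.65% − 6.94%) / (1.22 − 0.82) = 2.71% / 0.40 = 6.7750%
R_f (intercept) = 6.94% − 0.82 × 6.7750% = 1.3845%
E(R_Ivers) = R_f + β × MRP = 1.3845% + 1.72 × 6.7750% = 13.04%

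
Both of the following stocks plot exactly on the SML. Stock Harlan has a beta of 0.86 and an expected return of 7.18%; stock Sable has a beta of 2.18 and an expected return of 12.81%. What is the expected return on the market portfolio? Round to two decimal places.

Both satisfy E(R) = R_f + β·MRP, so the slope of the SML is
MRP = (12.81% − 7.18%) / (2.18 − 0.86) = 5.63% / 1.32 = 4.2652%
R_f = E(R_Harlan) − β_Harlan·MRP = 7.18% − 0.86 × 4.2652% = 3.5119%
E(R_m) = R_f + MRP = 3.5119% + 4.2652% = 7.78%

7.78%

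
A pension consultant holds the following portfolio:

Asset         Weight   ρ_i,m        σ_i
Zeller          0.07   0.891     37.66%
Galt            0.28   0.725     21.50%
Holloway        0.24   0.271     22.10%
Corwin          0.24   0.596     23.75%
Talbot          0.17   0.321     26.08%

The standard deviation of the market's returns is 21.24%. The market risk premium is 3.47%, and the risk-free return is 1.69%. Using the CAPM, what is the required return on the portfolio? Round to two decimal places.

3.81%

β_Zeller = 0.891 × 37.66% / 21.24% = 1.5798
β_Galt = 0.725 × 21.50% / 21.24% = 0.7339
β_Holloway = 0.271 × 22.10% / 21.24% = 0.2820
β_Corwin = 0.596 × 23.75% / 21.24% = 0.6664
β_Talbot = 0.321 × 26.08% / 21.24% = 0.3941
β_P = Σ w_i β_i = 0.07×1.5798 + 0.28×0.7339 + 0.24×0.2820 + 0.24×0.6664 + 0.17×0.3941 = 0.6107
E(R_P) = R_f + β_P × MRP = 1.69% + 0.6107 × 3.47% = 3.81%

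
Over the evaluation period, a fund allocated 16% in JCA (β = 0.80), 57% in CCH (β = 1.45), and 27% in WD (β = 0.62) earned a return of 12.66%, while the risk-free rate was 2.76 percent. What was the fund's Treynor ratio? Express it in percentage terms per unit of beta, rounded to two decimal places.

β_P = 0.16×0.80 + 0.57×1.45 + 0.27×0.62 = 1.1219
Treynor = (R_P − R_f) / β_P = (12.66% − 2.76%) / 1.1219 = 9.90% / 1.1219 = 8.82%

8.82%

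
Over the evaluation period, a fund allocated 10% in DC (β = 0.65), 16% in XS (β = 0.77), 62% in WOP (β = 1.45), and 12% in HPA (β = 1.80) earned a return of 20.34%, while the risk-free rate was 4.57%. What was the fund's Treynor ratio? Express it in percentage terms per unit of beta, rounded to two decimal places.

12.10%

β_P = 0.10×0.65 + 0.16×0.77 + 0.62×1.45 + 0.12×1.80 = 1.3032
Treynor = (R_P − R_f) / β_P = (20.34% − 4.57%) / 1.3032 = 15.77% / 1.3032 = 12.10%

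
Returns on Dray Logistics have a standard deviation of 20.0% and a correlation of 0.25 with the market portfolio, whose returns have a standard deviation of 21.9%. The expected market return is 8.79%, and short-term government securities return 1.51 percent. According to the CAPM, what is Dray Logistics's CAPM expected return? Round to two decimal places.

3.17%

β = ρ × σ_i / σ_m = 0.25 × 20.0% / 21.9% = 0.2283
MRP = 8.79% − 1.51% = 7.28%
E(R) = 1.51% + 0.2283 × 7.28% = 3.17%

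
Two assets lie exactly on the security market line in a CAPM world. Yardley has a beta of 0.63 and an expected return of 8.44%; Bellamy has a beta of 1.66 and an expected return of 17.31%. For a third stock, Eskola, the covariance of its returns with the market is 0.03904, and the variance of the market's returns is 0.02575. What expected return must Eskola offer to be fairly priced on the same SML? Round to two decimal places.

MRP = (17.31% − 8.44%) / (1.66 − 0.63) = 8.6117%
R_f = 8.44% − 0.63 × 8.6117% = 3.0146%
β_Eskola = Cov / Var(R_m) = 0.03904 / 0.02575 = 1.5161
E(R_Eskola) = R_f + β × MRP = 3.0146% + 1.5161 × 8.6117% = 16.07%

16.07%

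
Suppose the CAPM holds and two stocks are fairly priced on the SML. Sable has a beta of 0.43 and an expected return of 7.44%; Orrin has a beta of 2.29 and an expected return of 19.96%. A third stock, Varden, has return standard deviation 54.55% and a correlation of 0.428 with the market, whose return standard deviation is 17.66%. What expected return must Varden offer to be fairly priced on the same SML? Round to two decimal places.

13.44%

MRP = (19.96% − 7.44%) / (2.29 − 0.43) = 6.7312%
R_f = 7.44% − 0.43 × 6.7312% = 4.5456%
β_Varden = ρ·σ_i/σ_m = 0.428 × 54.55 / 17.66 = 1.3220
E(R_Varden) = R_f + β × MRP = 4.5456% + 1.3220 × 6.7312% = 13.44%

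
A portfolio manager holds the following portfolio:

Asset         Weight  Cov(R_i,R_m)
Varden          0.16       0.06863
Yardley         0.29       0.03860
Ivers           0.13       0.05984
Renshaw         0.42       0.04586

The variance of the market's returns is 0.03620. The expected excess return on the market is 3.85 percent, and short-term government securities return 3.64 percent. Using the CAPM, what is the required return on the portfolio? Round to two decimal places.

β_Varden = 0.06863 / 0.03620 = 1.8959
β_Yardley = 0.03860 / 0.03620 = 1.0663
β_Ivers = 0.05984 / 0.03620 = 1.6530
β_Renshaw = 0.04586 / 0.03620 = 1.2669
β_P = Σ w_i β_i = 0.16×1.8959 + 0.29×1.0663 + 0.13×1.6530 + 0.42×1.2669 = 1.3596
E(R_P) = R_f + β_P × MRP = 3.64% + 1.3596 × 3.85% = 8.87%

8.87%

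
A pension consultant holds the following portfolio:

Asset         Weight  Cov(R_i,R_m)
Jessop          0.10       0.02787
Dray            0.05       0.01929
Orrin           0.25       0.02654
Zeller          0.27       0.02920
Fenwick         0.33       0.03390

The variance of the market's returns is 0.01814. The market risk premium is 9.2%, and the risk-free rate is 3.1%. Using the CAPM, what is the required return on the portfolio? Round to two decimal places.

β_Jessop = 0.02787 / 0.01814 = 1.5364
β_Dray = 0.01929 / 0.01814 = 1.0634
β_Orrin = 0.02654 / 0.01814 = 1.4631
β_Zeller = 0.02920 / 0.01814 = 1.6097
β_Fenwick = 0.03390 / 0.01814 = 1.8688
β_P = Σ w_i β_i = 0.10×1.5364 + 0.05×1.0634 + 0.25×1.4631 + 0.27×1.6097 + 0.33×1.8688 = 1.6239
E(R_P) = R_f + β_P × MRP = 3.1% + 1.6239 × 9.2% = 18.04%

18.04%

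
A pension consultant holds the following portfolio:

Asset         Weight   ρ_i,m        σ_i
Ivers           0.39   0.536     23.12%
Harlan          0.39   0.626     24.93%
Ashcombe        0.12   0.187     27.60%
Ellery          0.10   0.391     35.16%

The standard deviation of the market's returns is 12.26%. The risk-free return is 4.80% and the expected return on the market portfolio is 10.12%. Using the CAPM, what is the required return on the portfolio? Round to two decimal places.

10.40%

β_Ivers = 0.536 × 23.12% / 12.26% = 1.0108
β_Harlan = 0.626 × 24.93% / 12.26% = 1.2729
β_Ashcombe = 0.187 × 27.60% / 12.26% = 0.4210
β_Ellery = 0.391 × 35.16% / 12.26% = 1.1213
β_P = Σ w_i β_i = 0.39×1.0108 + 0.39×1.2729 + 0.12×0.4210 + 0.10×1.1213 = 1.0533
MRP = 10.12% − 4.80% = 5.32%
E(R_P) = R_f + β_P × MRP = 4.80% + 1.0533 × 5.32% = 10.40%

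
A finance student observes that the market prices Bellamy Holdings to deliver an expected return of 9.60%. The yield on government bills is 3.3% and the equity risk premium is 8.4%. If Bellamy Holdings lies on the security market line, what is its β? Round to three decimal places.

β = (E(R) − R_f) / MRP = (9.60% − 3.3%) / 8.4% = 6.30% / 8.4% = 0.750

0.750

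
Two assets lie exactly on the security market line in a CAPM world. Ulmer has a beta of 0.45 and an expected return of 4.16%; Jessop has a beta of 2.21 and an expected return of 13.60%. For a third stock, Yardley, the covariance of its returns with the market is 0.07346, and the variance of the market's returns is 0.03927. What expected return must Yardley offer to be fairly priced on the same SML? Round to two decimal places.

MRP = (13.60% − 4.16%) / (2.21 − 0.45) = 5.3636%
R_f = 4.16% − 0.45 × 5.3636% = 1.7464%
β_Yardley = Cov / Var(R_m) = 0.07346 / 0.03927 = 1.8706
E(R_Yardley) = R_f + β × MRP = 1.7464% + 1.8706 × 5.3636% = 11.78%

11.78%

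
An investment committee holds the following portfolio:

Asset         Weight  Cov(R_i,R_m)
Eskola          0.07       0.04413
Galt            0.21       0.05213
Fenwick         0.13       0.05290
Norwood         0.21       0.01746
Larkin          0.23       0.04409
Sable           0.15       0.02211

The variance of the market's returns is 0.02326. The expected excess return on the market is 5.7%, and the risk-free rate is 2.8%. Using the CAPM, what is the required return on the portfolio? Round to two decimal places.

β_Eskola = 0.04413 / 0.02326 = 1.8972
β_Galt = 0.05213 / 0.02326 = 2.2412
β_Fenwick = 0.05290 / 0.02326 = 2.2743
β_Norwood = 0.01746 / 0.02326 = 0.7506
β_Larkin = 0.04409 / 0.02326 = 1.8955
β_Sable = 0.02211 / 0.02326 = 0.9506
β_P = Σ w_i β_i = 0.07×1.8972 + 0.21×2.2412 + 0.13×2.2743 + 0.21×0.7506 + 0.23×1.8955 + 0.15×0.9506 = 1.6353
E(R_P) = R_f + β_P × MRP = 2.8% + 1.6353 × 5.7% = 12.12%

12.12%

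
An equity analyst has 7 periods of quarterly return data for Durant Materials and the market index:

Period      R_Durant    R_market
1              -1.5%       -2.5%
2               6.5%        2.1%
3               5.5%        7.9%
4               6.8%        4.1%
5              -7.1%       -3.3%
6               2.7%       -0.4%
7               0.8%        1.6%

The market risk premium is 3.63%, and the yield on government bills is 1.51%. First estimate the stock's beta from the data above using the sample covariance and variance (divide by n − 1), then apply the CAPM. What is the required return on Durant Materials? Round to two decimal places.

5.27%

Mean R_i = (-1.5 + 6.5 + 5.5 + 6.8 − 7.1 + 2.7 + 0.8) / 7 = 1.9571%
Mean R_m = (-2.5 + 2.1 + 7.9 + 4.1 − 3.3 − 0.4 + 1.6) / 7 = 1.3571%
Σ(R_i − R̄_i)(R_m − R̄_m) = 93.7671  ⇒  Cov = 93.7671 / 6 = 15.6279
Σ(R_m − R̄_m)² = 90.5971  ⇒  Var(R_m) = 90.5971 / 6 = 15.0995
β = Cov / Var(R_m) = 15.6279 / 15.0995 = 1.0350
E(R) = R_f + β × MRP = 1.51% + 1.0350 × 3.63% = 5.27%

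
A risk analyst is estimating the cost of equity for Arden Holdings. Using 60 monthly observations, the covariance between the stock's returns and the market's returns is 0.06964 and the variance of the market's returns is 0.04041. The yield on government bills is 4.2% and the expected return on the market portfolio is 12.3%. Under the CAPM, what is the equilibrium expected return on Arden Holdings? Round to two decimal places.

β = Cov(R_i, R_m) / Var(R_m) = 0.06964 / 0.04041 = 1.7233
MRP = 12.3% − 4.2% = 8.10%
E(R) = R_f + β × MRP = 4.2% + 1.7233 × 8.1% = 18.16%

18.16%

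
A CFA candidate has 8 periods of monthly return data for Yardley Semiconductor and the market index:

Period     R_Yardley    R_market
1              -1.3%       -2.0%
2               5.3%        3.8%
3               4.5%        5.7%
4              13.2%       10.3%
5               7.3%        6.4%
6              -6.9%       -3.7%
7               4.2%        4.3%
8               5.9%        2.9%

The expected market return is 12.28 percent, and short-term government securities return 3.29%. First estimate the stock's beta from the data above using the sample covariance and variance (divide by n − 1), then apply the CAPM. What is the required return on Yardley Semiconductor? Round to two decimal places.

14.65%

Mean R_i = (-1.3 + 5.3 + 4.5 + 13.2 + 7.3 − 6.9 + 4.2 + 5.9) / 8 = 4.0250%
Mean R_m = (-2.0 + 3.8 + 5.7 + 10.3 + 6.4 − 3.7 + 4.3 + 2.9) / 8 = 3.4625%
Σ(R_i − R̄_i)(R_m − R̄_m) = 180.2775  ⇒  Cov = 180.2775 / 7 = 25.7539
Σ(R_m − R̄_m)² = 142.6588  ⇒  Var(R_m) = 142.6588 / 7 = 20.3798
β = Cov / Var(R_m) = 25.7539 / 20.3798 = 1.2637
MRP = 12.28% − 3.29% = 8.99%
E(R) = R_f + β × MRP = 3.29% + 1.2637 × 8.99% = 14.65%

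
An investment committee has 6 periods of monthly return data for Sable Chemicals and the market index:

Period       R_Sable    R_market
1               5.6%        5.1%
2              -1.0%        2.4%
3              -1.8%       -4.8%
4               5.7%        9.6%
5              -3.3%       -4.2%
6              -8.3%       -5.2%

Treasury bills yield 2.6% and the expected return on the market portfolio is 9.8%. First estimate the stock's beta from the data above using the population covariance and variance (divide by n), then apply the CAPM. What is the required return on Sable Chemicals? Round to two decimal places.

Mean R_i = (5.6 − 1.0 − 1.8 + 5.7 − 3.3 − 8.3) / 6 = -0.5167%
Mean R_m = (5.1 + 2.4 − 4.8 + 9.6 − 4.2 − 5.2) / 6 = 0.4833%
Σ(R_i − R̄_i)(R_m − R̄_m) = 148.0383  ⇒  Cov = 148.0383 / 6 = 24.6731
Σ(R_m − R̄_m)² = 190.2483  ⇒  Var(R_m) = 190.2483 / 6 = 31.7081
β = Cov / Var(R_m) = 24.6731 / 31.7081 = 0.7781
MRP = 9.8% − 2.6% = 7.20%
E(R) = R_f + β × MRP = 2.6% + 0.7781 × 7.2% = 8.20%

8.20%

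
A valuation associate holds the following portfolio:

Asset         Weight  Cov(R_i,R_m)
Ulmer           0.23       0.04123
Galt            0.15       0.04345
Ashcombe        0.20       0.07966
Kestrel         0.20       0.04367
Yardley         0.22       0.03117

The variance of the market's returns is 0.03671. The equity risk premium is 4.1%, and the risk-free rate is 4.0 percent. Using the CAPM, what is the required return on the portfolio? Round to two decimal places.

9.31%

β_Ulmer = 0.04123 / 0.03671 = 1.1231
β_Galt = 0.04345 / 0.03671 = 1.1836
β_Ashcombe = 0.07966 / 0.03671 = 2.1700
β_Kestrel = 0.04367 / 0.03671 = 1.1896
β_Yardley = 0.03117 / 0.03671 = 0.8491
β_P = Σ w_i β_i = 0.23×1.1231 + 0.15×1.1836 + 0.20×2.1700 + 0.20×1.1896 + 0.22×0.8491 = 1.2946
E(R_P) = R_f + β_P × MRP = 4.0% + 1.2946 × 4.1% = 9.31%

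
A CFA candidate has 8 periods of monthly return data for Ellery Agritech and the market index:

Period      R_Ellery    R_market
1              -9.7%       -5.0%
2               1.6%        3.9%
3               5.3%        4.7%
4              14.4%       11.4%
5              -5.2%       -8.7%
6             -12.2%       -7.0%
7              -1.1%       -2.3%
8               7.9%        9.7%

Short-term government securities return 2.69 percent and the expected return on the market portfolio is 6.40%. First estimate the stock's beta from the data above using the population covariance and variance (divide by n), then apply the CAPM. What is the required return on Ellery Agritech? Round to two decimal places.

Mean R_i = (-9.7 + 1.6 + 5.3 + 14.4 − 5.2 − 12.2 − 1.1 + 7.9) / 8 = 0.1250%
Mean R_m = (-5.0 + 3.9 + 4.7 + 11.4 − 8.7 − 7.0 − 2.3 + 9.7) / 8 = 0.8375%
Σ(R_i − R̄_i)(R_m − R̄_m) = 452.7725  ⇒  Cov = 452.7725 / 8 = 56.5966
Σ(R_m − R̄_m)² = 410.7188  ⇒  Var(R_m) = 410.7188 / 8 = 51.3399
β = Cov / Var(R_m) = 56.5966 / 51.3399 = 1.1024
MRP = 6.40% − 2.69% = 3.71%
E(R) = R_f + β × MRP = 2.69% + 1.1024 × 3.71% = 6.78%

6.78%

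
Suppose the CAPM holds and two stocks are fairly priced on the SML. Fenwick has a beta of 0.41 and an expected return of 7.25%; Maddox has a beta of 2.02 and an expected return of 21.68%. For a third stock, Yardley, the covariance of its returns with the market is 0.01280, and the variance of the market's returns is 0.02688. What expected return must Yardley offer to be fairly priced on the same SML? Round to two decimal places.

MRP = (21.68% − 7.25%) / (2.02 − 0.41) = 8.9627%
R_f = 7.25% − 0.41 × 8.9627% = 3.5753%
β_Yardley = Cov / Var(R_m) = 0.01280 / 0.02688 = 0.4762
E(R_Yardley) = R_f + β × MRP = 3.5753% + 0.4762 × 8.9627% = 7.84%

7.84%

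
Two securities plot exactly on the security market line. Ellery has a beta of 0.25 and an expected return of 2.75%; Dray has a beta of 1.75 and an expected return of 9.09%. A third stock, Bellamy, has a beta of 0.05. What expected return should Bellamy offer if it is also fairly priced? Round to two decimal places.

1.90%

MRP (SML slope) = (9.09% − 2.75%) / (1.75 − 0.25) = 6.34% / 1.50 = 4.2267%
R_f (intercept) = 2.75% − 0.25 × 4.2267% = 1.6933%
E(R_Bellamy) = R_f + β × MRP = 1.6933% + 0.05 × 4.2267% = 1.90%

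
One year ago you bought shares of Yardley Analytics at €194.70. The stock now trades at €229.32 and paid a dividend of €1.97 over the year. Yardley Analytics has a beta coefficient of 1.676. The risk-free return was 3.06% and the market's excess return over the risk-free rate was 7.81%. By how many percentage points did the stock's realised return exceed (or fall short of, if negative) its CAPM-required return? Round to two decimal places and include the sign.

Realised HPR = (P1 + D1 − P0) / P0 = (229.32 + 1.97 − 194.70) / 194.70 = 36.59 / 194.70 = 18.7930%
CAPM required = R_f + β·MRP = 3.06% + 1.676 × 7.81% = 16.14956%
α = realised − required = 18.7930% − 16.14956% = +2.64%

+2.64%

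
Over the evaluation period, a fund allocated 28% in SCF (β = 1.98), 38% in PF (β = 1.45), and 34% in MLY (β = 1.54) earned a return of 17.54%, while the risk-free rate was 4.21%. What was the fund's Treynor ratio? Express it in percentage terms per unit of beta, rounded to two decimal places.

β_P = 0.28×1.98 + 0.38×1.45 + 0.34×1.54 = 1.6290
Treynor = (R_P − R_f) / β_P = (17.54% − 4.21%) / 1.6290 = 13.33% / 1.6290 = 8.18%

8.18%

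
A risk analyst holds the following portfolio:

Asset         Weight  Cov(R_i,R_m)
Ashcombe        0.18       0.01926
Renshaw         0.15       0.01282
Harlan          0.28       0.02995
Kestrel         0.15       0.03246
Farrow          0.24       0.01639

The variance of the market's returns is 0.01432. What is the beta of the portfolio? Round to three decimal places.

1.577

β_Ashcombe = 0.01926 / 0.01432 = 1.3450
β_Renshaw = 0.01282 / 0.01432 = 0.8953
β_Harlan = 0.02995 / 0.01432 = 2.0915
β_Kestrel = 0.03246 / 0.01432 = 2.2668
β_Farrow = 0.01639 / 0.01432 = 1.1446
β_P = Σ w_i β_i = 0.18×1.3450 + 0.15×0.8953 + 0.28×2.0915 + 0.15×2.2668 + 0.24×1.1446 = 1.5767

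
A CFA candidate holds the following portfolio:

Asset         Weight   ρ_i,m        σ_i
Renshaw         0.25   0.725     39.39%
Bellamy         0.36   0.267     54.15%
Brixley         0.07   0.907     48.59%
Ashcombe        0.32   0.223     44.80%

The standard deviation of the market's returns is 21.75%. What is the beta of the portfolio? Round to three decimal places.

β_Renshaw = 0.725 × 39.39% / 21.75% = 1.3130
β_Bellamy = 0.267 × 54.15% / 21.75% = 0.6647
β_Brixley = 0.907 × 48.59% / 21.75% = 2.0263
β_Ashcombe = 0.223 × 44.80% / 21.75% = 0.4593
β_P = Σ w_i β_i = 0.25×1.3130 + 0.36×0.6647 + 0.07×2.0263 + 0.32×0.4593 = 0.8564

0.856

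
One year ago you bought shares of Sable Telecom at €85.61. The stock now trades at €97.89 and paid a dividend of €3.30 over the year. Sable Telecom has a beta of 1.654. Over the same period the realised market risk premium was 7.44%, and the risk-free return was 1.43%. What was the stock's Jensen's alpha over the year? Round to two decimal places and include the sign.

Realised HPR = (P1 + D1 − P0) / P0 = (97.89 + 3.30 − 85.61) / 85.61 = 15.58 / 85.61 = 18.1988%
CAPM required = R_f + β·MRP = 1.43% + 1.654 × 7.44% = 13.73576%
α = realised − required = 18.1988% − 13.73576% = +4.46%

+4.46%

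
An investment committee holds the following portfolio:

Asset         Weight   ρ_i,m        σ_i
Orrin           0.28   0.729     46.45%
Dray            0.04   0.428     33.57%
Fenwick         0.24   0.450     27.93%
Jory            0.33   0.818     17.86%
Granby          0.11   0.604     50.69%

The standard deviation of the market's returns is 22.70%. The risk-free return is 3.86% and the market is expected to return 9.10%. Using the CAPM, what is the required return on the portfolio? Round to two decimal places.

β_Orrin = 0.729 × 46.45% / 22.70% = 1.4917
β_Dray = 0.428 × 33.57% / 22.70% = 0.6329
β_Fenwick = 0.450 × 27.93% / 22.70% = 0.5537
β_Jory = 0.818 × 17.86% / 22.70% = 0.6436
β_Granby = 0.604 × 50.69% / 22.70% = 1.3488
β_P = Σ w_i β_i = 0.28×1.4917 + 0.04×0.6329 + 0.24×0.5537 + 0.33×0.6436 + 0.11×1.3488 = 0.9366
MRP = 9.10% − 3.86% = 5.24%
E(R_P) = R_f + β_P × MRP = 3.86% + 0.9366 × 5.24% = 8.77%

8.77%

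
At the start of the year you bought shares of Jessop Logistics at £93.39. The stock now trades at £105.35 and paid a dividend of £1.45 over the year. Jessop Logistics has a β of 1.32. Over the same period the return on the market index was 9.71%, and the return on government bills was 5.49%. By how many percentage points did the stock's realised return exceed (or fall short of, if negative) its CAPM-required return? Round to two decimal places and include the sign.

Realised HPR = (P1 + D1 − P0) / P0 = (105.35 + 1.45 − 93.39) / 93.39 = 13.41 / 93.39 = 14.3591%
MRP = 9.71% − 5.49% = 4.22%
CAPM required = R_f + β·MRP = 5.49% + 1.32 × 4.22% = 11.0604%
α = realised − required = 14.3591% − 11.0604% = +3.30%

+3.30%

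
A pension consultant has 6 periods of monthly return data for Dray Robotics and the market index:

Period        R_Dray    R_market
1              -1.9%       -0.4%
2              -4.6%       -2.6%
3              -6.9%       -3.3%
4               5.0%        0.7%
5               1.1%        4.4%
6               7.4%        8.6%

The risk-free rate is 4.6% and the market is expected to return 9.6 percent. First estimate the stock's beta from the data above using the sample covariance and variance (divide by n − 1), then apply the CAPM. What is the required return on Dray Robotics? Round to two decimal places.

9.84%

Mean R_i = (-1.9 − 4.6 − 6.9 + 5.0 + 1.1 + 7.4) / 6 = 0.0167%
Mean R_m = (-0.4 − 2.6 − 3.3 + 0.7 + 4.4 + 8.6) / 6 = 1.2333%
Σ(R_i − R̄_i)(R_m − R̄_m) = 107.3467  ⇒  Cov = 107.3467 / 5 = 21.4693
Σ(R_m − R̄_m)² = 102.4933  ⇒  Var(R_m) = 102.4933 / 5 = 20.4987
β = Cov / Var(R_m) = 21.4693 / 20.4987 = 1.0473
MRP = 9.6% − 4.6% = 5.00%
E(R) = R_f + β × MRP = 4.6% + 1.0473 × 5.0% = 9.84%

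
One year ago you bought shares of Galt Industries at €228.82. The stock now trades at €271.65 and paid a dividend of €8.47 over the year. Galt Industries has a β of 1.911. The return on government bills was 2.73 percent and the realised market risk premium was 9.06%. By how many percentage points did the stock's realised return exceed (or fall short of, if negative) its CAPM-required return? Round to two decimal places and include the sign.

Realised HPR = (P1 + D1 − P0) / P0 = (271.65 + 8.47 − 228.82) / 228.82 = 51.30 / 228.82 = 22.4194%
CAPM required = R_f + β·MRP = 2.73% + 1.911 × 9.06% = 20.04366%
α = realised − required = 22.4194% − 20.04366% = +2.38%

+2.38%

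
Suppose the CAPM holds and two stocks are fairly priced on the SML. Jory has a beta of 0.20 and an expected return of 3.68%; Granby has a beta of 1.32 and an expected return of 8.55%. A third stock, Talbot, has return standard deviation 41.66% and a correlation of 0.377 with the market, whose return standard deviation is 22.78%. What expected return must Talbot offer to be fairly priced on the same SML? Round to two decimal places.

MRP = (8.55% − 3.68%) / (1.32 − 0.20) = 4.3482%
R_f = 3.68% − 0.20 × 4.3482% = 2.8104%
β_Talbot = ρ·σ_i/σ_m = 0.377 × 41.66 / 22.78 = 0.6895
E(R_Talbot) = R_f + β × MRP = 2.8104% + 0.6895 × 4.3482% = 5.81%

5.81%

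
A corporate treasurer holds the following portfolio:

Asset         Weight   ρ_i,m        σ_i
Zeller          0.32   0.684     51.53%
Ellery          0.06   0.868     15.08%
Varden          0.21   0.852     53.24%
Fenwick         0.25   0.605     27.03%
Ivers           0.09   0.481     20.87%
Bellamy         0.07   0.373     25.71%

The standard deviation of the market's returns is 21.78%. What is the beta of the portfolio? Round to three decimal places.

1.251

β_Zeller = 0.684 × 51.53% / 21.78% = 1.6183
β_Ellery = 0.868 × 15.08% / 21.78% = 0.6010
β_Varden = 0.852 × 53.24% / 21.78% = 2.0827
β_Fenwick = 0.605 × 27.03% / 21.78% = 0.7508
β_Ivers = 0.481 × 20.87% / 21.78% = 0.4609
β_Bellamy = 0.373 × 25.71% / 21.78% = 0.4403
β_P = Σ w_i β_i = 0.32×1.6183 + 0.06×0.6010 + 0.21×2.0827 + 0.25×0.7508 + 0.09×0.4609 + 0.07×0.4403 = 1.2513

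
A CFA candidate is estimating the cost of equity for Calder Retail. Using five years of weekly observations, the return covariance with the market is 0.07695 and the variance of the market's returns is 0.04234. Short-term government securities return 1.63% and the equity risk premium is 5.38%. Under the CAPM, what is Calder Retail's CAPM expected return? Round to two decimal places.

11.41%

β = Cov(R_i, R_m) / Var(R_m) = 0.07695 / 0.04234 = 1.8174
E(R) = R_f + β × MRP = 1.63% + 1.8174 × 5.38% = 11.41%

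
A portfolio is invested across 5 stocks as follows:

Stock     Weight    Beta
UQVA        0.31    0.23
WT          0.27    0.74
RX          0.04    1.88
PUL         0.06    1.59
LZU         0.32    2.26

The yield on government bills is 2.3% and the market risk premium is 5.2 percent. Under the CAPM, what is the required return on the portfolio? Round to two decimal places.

8.36%

β_P = Σ w_i β_i = 0.31×0.23 + 0.27×0.74 + 0.04×1.88 + 0.06×1.59 + 0.32×2.26 = 1.1649
E(R_P) = R_f + β_P × MRP = 2.3% + 1.1649 × 5.2% = 8.36%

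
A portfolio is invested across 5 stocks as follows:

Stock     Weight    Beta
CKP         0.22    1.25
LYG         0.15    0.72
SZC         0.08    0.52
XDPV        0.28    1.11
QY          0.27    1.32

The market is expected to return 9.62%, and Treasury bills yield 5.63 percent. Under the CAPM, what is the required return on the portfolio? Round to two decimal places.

β_P = Σ w_i β_i = 0.22×1.25 + 0.15×0.72 + 0.08×0.52 + 0.28×1.11 + 0.27×1.32 = 1.0918
MRP = 9.62% − 5.63% = 3.99%
E(R_P) = R_f + β_P × MRP = 5.63% + 1.0918 × 3.99% = 9.99%

9.99%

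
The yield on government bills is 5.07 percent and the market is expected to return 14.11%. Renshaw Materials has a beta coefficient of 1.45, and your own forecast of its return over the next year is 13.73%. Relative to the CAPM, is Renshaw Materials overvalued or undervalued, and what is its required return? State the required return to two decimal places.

MRP = 14.11% − 5.07% = 9.04%
Required return = R_f + β·MRP = 5.07% + 1.45 × 9.04% = 18.18%
Forecast 13.73% < required 18.18% → the stock plots below the SML → overvalued.

Overvalued; required return 18.18%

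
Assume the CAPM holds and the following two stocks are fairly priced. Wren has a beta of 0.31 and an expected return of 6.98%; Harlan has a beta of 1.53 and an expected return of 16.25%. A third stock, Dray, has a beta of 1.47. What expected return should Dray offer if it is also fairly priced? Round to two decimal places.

MRP (SML slope) = (16.25% − 6.98%) / (1.53 − 0.31) = 9.27% / 1.22 = 7.5984%
R_f (intercept) = 6.98% − 0.31 × 7.5984% = 4.6245%
E(R_Dray) = R_f + β × MRP = 4.6245% + 1.47 × 7.5984% = 15.79%

15.79%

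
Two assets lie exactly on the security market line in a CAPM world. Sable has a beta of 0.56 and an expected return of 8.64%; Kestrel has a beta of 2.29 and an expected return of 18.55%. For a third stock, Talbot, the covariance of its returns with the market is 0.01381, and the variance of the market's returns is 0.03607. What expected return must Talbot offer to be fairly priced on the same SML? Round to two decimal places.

7.63%

MRP = (18.55% − 8.64%) / (2.29 − 0.56) = 5.7283%
R_f = 8.64% − 0.56 × 5.7283% = 5.4322%
β_Talbot = Cov / Var(R_m) = 0.01381 / 0.03607 = 0.3829
E(R_Talbot) = R_f + β × MRP = 5.4322% + 0.3829 × 5.7283% = 7.63%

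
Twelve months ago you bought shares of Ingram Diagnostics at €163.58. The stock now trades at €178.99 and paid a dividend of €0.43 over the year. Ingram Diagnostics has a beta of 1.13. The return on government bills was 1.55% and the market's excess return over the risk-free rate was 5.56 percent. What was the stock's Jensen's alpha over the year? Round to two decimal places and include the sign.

+1.85%

Realised HPR = (P1 + D1 − P0) / P0 = (178.99 + 0.43 − 163.58) / 163.58 = 15.84 / 163.58 = 9.6833%
CAPM required = R_f + β·MRP = 1.55% + 1.13 × 5.56% = 7.8328%
α = realised − required = 9.6833% − 7.8328% = +1.85%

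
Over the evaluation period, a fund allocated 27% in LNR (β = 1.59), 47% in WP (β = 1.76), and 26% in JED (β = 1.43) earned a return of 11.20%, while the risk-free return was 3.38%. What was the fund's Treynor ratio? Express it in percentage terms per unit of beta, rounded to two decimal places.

4.80%

β_P = 0.27×1.59 + 0.47×1.76 + 0.26×1.43 = 1.6283
Treynor = (R_P − R_f) / β_P = (11.20% − 3.38%) / 1.6283 = 7.82% / 1.6283 = 4.80%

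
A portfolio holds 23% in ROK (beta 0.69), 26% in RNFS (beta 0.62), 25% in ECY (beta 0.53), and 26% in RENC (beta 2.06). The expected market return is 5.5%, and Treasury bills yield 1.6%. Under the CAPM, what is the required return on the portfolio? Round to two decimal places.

5.45%

β_P = Σ w_i β_i = 0.23×0.69 + 0.26×0.62 + 0.25×0.53 + 0.26×2.06 = 0.9880
MRP = 5.5% − 1.6% = 3.90%
E(R_P) = R_f + β_P × MRP = 1.6% + 0.9880 × 3.9% = 5.45%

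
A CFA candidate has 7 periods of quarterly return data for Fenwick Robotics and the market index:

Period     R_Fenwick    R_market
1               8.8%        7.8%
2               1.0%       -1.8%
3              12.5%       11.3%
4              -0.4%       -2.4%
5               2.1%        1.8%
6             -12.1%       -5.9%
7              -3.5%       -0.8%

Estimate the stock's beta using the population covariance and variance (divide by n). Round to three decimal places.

1.239

Mean R_i = (8.8 + 1.0 + 12.5 − 0.4 + 2.1 − 12.1 − 3.5) / 7 = 1.2000%
Mean R_m = (7.8 − 1.8 + 11.3 − 2.4 + 1.8 − 5.9 − 0.8) / 7 = 1.4286%
Σ(R_i − R̄_i)(R_m − R̄_m) = 275.0200  ⇒  Cov = 275.0200 / 7 = 39.2886
Σ(R_m − R̄_m)² = 221.9343  ⇒  Var(R_m) = 221.9343 / 7 = 31.7049
β = Cov / Var(R_m) = 39.2886 / 31.7049 = 1.2392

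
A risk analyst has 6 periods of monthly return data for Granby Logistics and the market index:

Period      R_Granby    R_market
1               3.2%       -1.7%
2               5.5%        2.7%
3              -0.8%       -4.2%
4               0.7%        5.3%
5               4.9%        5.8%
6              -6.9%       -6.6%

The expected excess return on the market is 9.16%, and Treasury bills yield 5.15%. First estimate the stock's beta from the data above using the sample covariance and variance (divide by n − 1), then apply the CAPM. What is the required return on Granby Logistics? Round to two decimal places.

Mean R_i = (3.2 + 5.5 − 0.8 + 0.7 + 4.9 − 6.9) / 6 = 1.1000%
Mean R_m = (-1.7 + 2.7 − 4.2 + 5.3 + 5.8 − 6.6) / 6 = 0.2167%
Σ(R_i − R̄_i)(R_m − R̄_m) = 89.0100  ⇒  Cov = 89.0100 / 5 = 17.8020
Σ(R_m − R̄_m)² = 132.8283  ⇒  Var(R_m) = 132.8283 / 5 = 26.5657
β = Cov / Var(R_m) = 17.8020 / 26.5657 = 0.6701
E(R) = R_f + β × MRP = 5.15% + 0.6701 × 9.16% = 11.29%

11.29%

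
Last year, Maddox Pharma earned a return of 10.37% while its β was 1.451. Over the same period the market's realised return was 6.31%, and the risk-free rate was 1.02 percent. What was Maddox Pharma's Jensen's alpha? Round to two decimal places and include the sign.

+1.67%

Market excess return = 6.31% − 1.02% = 5.29%
CAPM benchmark = R_f + β(R_m − R_f) = 1.02% + 1.451 × 5.29% = 8.69579%
α = actual − benchmark = 10.37% − 8.69579% = +1.67%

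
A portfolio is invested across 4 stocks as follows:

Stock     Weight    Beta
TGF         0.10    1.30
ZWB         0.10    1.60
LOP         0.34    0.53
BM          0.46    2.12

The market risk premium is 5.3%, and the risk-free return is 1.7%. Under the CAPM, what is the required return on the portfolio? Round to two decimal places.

β_P = Σ w_i β_i = 0.10×1.30 + 0.10×1.60 + 0.34×0.53 + 0.46×2.12 = 1.4454
E(R_P) = R_f + β_P × MRP = 1.7% + 1.4454 × 5.3% = 9.36%

9.36%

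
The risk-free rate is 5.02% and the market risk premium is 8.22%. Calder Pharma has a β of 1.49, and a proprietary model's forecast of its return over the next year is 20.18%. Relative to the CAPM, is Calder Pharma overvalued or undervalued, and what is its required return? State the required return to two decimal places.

Undervalued; required return 17.27%

Required return = R_f + β·MRP = 5.02% + 1.49 × 8.22% = 17.27%
Forecast 20.18% > required 17.27% → the stock plots above the SML → undervalued.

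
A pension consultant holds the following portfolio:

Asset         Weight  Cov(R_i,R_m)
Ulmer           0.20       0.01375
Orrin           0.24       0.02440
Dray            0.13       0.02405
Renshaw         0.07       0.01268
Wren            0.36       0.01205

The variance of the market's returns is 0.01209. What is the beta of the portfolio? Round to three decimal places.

β_Ulmer = 0.01375 / 0.01209 = 1.1373
β_Orrin = 0.02440 / 0.01209 = 2.0182
β_Dray = 0.02405 / 0.01209 = 1.9892
β_Renshaw = 0.01268 / 0.01209 = 1.0488
β_Wren = 0.01205 / 0.01209 = 0.9967
β_P = Σ w_i β_i = 0.20×1.1373 + 0.24×2.0182 + 0.13×1.9892 + 0.07×1.0488 + 0.36×0.9967 = 1.4027

1.403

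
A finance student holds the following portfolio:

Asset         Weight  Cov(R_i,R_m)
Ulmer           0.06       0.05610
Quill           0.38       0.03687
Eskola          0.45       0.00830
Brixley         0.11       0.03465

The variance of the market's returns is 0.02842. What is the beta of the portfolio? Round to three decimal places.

β_Ulmer = 0.05610 / 0.02842 = 1.9740
β_Quill = 0.03687 / 0.02842 = 1.2973
β_Eskola = 0.00830 / 0.02842 = 0.2920
β_Brixley = 0.03465 / 0.02842 = 1.2192
β_P = Σ w_i β_i = 0.06×1.9740 + 0.38×1.2973 + 0.45×0.2920 + 0.11×1.2192 = 0.8769

0.877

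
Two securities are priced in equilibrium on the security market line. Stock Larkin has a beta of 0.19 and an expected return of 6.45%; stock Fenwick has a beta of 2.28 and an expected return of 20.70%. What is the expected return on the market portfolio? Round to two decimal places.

Both satisfy E(R) = R_f + β·MRP, so the slope of the SML is
MRP = (20.70% − 6.45%) / (2.28 − 0.19) = 14.25% / 2.09 = 6.8182%
R_f = E(R_Larkin) − β_Larkin·MRP = 6.45% − 0.19 × 6.8182% = 5.1545%
E(R_m) = R_f + MRP = 5.1545% + 6.8182% = 11.97%

11.97%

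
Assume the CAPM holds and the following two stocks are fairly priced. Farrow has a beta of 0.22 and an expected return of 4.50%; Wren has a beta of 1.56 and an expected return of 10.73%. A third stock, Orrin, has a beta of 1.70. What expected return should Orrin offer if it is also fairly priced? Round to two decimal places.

MRP (SML slope) = (10.73% − 4.50%) / (1.56 − 0.22) = 6.23% / 1.34 = 4.6493%
R_f (intercept) = 4.50% − 0.22 × 4.6493% = 3.4772%
E(R_Orrin) = R_f + β × MRP = 3.4772% + 1.70 × 4.6493% = 11.38%

11.38%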